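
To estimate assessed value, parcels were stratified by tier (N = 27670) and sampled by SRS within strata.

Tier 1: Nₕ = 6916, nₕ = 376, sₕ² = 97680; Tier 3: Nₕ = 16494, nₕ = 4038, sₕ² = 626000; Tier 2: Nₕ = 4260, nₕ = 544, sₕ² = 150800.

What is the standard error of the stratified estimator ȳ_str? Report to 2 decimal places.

Var(ȳ_str) = Σₕ Wₕ²(1 − fₕ)sₕ²/nₕ with Wₕ = Nₕ/N, N = 27670.
Tier 1: Wₕ = 0.24994579; term = 0.24994579²·(1 − 0.05436669)·97680/376 = 15.347308.
Tier 3: Wₕ = 0.59609686; term = 0.59609686²·(1 − 0.24481630)·626000/4038 = 41.600092.
Tier 2: Wₕ = 0.15395735; term = 0.15395735²·(1 − 0.12769953)·150800/544 = 5.7315149.
Sum = 62.678915.
SE = √(62.678915) = 7.92.

7.92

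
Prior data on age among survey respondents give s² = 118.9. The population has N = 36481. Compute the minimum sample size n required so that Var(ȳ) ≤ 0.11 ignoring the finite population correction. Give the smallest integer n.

1081

Without fpc, n₀ = s²/D = 118.9/0.11 = 1080.9091.
Rounding up, n = 1081.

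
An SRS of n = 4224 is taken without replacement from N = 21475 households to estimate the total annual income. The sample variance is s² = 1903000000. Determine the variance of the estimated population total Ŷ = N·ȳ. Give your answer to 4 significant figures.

1.669 × 10^14

Var(Ŷ) = N²·Var(ȳ) = N²·(1 − n/N)·s²/n.
f = 4224/21475 = 0.19669383; Var(ȳ) = 0.80330617·1903000000/4224 = 361906.17.
Var(Ŷ) = 21475² · 361906.17 = 1.669023 × 10^14.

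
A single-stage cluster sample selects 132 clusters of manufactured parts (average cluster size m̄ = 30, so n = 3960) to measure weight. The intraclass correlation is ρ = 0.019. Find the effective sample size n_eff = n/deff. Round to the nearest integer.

deff = 1 + (30 − 1)·0.019 = 1 + 0.551 = 1.551.
n_eff = 3960 / 1.551 = 2553.

2553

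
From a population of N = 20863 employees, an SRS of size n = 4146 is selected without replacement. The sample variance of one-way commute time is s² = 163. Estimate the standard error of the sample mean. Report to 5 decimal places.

Under SRS without replacement, Var(ȳ) = (1 − f)·s²/n with f = n/N = 4146/20863 = 0.19872502.
Var(ȳ) = (1 − 0.19872502)·163/4146 = 0.80127498·0.039315002 = 0.031502128.
SE(ȳ) = √(0.031502128) = 0.17749.

0.17749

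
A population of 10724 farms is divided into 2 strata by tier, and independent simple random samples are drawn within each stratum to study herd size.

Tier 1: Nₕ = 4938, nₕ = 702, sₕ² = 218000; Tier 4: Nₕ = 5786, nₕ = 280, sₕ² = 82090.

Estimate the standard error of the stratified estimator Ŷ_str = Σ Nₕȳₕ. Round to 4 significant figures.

125800

Var(Ŷ_str) = Σₕ Nₕ²(1 − fₕ)sₕ²/nₕ.
Tier 1: 4938²·(1 − 702/4938)·218000/702 = 6.4957069 × 10^9.
Tier 4: 5786²·(1 − 280/5786)·82090/280 = 9.3399997 × 10^9.
Sum = 1.5835707 × 10^10.
SE = √(1.5835707 × 10^10) = 125800.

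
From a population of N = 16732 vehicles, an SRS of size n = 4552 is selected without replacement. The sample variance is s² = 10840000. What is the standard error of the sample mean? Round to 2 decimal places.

Under SRS without replacement, Var(ȳ) = (1 − f)·s²/n with f = n/N = 4552/16732 = 0.27205355.
Var(ȳ) = (1 − 0.27205355)·10840000/4552 = 0.72794645·2381.3708 = 1733.5104.
SE(ȳ) = √(1733.5104) = 41.64.

41.64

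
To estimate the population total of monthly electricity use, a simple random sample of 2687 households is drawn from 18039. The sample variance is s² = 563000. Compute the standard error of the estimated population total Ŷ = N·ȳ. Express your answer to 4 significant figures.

240900

Var(Ŷ) = N²·Var(ȳ) = N²·(1 − n/N)·s²/n.
f = 2687/18039 = 0.14895504; Var(ȳ) = 0.85104496·563000/2687 = 178.3172.
Var(Ŷ) = 18039² · 178.3172 = 5.8025401 × 10^10.
SE(Ŷ) = √(5.8025401 × 10^10) = 240900.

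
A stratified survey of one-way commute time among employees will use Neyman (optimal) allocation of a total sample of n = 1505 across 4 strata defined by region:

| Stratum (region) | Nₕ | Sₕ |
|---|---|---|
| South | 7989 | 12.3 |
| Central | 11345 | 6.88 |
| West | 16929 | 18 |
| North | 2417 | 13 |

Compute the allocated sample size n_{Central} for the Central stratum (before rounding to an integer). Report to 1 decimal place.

229.2

Neyman allocation: nₕ = n·NₕSₕ / Σⱼ NⱼSⱼ.
Σ NⱼSⱼ = 7989·12.3 + 11345·6.88 + 16929·18 + 2417·13 = 512461.3.
n_{Central} = 1505·11345·6.88 / 512461.3 = 229.2.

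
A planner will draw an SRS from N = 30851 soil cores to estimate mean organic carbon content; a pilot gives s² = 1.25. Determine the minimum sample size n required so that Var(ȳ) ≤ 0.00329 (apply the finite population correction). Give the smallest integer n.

376

Without fpc, n₀ = s²/D = 1.25/0.00329 = 379.9392.
With fpc, (1 − n/N)·s²/n ≤ D requires n ≥ n₀/(1 + n₀/N) = 379.9392/(1 + 379.9392/30851) = 375.3171.
Rounding up, n = 376.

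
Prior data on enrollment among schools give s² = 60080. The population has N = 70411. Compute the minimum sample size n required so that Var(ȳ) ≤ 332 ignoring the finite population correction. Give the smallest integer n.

181

Without fpc, n₀ = s²/D = 60080/332 = 180.9639.
Rounding up, n = 181.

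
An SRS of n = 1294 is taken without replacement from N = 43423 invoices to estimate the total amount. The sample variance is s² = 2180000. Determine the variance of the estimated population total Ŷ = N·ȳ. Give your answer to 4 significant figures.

Var(Ŷ) = N²·Var(ȳ) = N²·(1 − n/N)·s²/n.
f = 1294/43423 = 0.02979988; Var(ȳ) = 0.97020012·2180000/1294 = 1634.4948.
Var(Ŷ) = 43423² · 1634.4948 = 3.081933 × 10^12.

3.082 × 10^12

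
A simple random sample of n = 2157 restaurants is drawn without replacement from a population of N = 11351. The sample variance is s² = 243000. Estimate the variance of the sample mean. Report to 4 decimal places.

Under SRS without replacement, Var(ȳ) = (1 − f)·s²/n with f = n/N = 2157/11351 = 0.19002731.
Var(ȳ) = (1 − 0.19002731)·243000/2157 = 0.80997269·112.65647 = 91.248662.

91.2487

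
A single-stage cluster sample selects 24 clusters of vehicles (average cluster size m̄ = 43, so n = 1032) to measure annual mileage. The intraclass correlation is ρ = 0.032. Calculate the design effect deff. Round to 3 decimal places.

deff = 1 + (43 − 1)·0.032 = 1 + 1.344 = 2.344.

2.344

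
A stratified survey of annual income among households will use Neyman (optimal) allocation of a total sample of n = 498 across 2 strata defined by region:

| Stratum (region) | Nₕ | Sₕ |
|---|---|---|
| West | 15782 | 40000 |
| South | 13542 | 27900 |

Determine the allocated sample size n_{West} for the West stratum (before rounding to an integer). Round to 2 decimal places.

Neyman allocation: nₕ = n·NₕSₕ / Σⱼ NⱼSⱼ.
Σ NⱼSⱼ = 15782·40000 + 13542·27900 = 1.0091018 × 10^9.
n_{West} = 498·15782·40000 / (1.0091018 × 10^9) = 311.54.

311.54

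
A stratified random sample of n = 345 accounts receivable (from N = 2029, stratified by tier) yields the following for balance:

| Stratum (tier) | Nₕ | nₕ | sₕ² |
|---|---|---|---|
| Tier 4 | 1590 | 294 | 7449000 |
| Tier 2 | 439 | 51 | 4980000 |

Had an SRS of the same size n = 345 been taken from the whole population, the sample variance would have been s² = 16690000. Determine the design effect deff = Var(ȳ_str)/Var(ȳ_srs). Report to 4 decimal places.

0.4165

Var(ȳ_str) = Σ Wₕ²(1−fₕ)sₕ²/nₕ with Wₕ = Nₕ/2029:
  Tier 4: (1590/2029)²·(1−294/1590)·7449000/294 = 12682.027
  Tier 2: (439/2029)²·(1−51/439)·4980000/51 = 4040.0926
  → Var(ȳ_str) = 16722.12.
Var(ȳ_srs) = (1 − 345/2029)·16690000/345 = 40151.085.
deff = 16722.12 / 40151.085 = 0.4165.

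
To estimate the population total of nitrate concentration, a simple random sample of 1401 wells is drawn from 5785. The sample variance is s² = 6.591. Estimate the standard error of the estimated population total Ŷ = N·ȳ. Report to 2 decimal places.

Var(Ŷ) = N²·Var(ȳ) = N²·(1 − n/N)·s²/n.
f = 1401/5785 = 0.24217805; Var(ȳ) = 0.75782195·6.591/1401 = 0.0035651709.
Var(Ŷ) = 5785² · 0.0035651709 = 119312.81.
SE(Ŷ) = √(119312.81) = 345.42.

345.42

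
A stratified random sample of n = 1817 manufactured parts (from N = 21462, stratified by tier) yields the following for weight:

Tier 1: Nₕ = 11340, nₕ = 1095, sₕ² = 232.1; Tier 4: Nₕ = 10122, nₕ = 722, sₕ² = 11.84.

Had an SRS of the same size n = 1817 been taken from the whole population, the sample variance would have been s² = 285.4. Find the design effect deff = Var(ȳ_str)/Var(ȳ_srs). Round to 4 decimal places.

0.3954

Var(ȳ_str) = Σ Wₕ²(1−fₕ)sₕ²/nₕ with Wₕ = Nₕ/21462:
  Tier 1: (11340/21462)²·(1−1095/11340)·232.1/1095 = 0.053462056
  Tier 4: (10122/21462)²·(1−722/10122)·11.84/722 = 0.0033874143
  → Var(ȳ_str) = 0.05684947.
Var(ȳ_srs) = (1 − 1817/21462)·285.4/1817 = 0.14377417.
deff = 0.05684947 / 0.14377417 = 0.3954.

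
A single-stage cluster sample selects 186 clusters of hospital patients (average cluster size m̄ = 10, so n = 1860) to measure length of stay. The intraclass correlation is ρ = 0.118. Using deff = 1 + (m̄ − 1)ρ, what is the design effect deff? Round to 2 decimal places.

deff = 1 + (10 − 1)·0.118 = 1 + 1.062 = 2.062.

2.06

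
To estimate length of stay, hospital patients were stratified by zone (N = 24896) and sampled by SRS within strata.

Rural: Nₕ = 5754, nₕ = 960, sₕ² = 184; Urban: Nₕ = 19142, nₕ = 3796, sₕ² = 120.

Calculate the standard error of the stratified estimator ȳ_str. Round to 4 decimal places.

0.1533

Var(ȳ_str) = Σₕ Wₕ²(1 − fₕ)sₕ²/nₕ with Wₕ = Nₕ/N, N = 24896.
Rural: Wₕ = 0.23112147; term = 0.23112147²·(1 − 0.16684046)·184/960 = 0.0085301236.
Urban: Wₕ = 0.76887853; term = 0.76887853²·(1 − 0.19830739)·120/3796 = 0.014982297.
Sum = 0.023512421.
SE = √(0.023512421) = 0.1533.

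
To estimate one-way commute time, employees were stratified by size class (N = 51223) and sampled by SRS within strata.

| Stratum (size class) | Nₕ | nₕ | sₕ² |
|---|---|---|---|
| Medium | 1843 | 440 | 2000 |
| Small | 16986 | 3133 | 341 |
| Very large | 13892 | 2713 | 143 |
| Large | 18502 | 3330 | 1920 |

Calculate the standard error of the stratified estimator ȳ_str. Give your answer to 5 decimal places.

0.28115

Var(ȳ_str) = Σₕ Wₕ²(1 − fₕ)sₕ²/nₕ with Wₕ = Nₕ/N, N = 51223.
Medium: Wₕ = 0.03597993; term = 0.03597993²·(1 − 0.23874118)·2000/440 = 0.0044795079.
Small: Wₕ = 0.33160885; term = 0.33160885²·(1 − 0.18444601)·341/3133 = 0.0097611035.
Very large: Wₕ = 0.27120629; term = 0.27120629²·(1 − 0.19529225)·143/2713 = 0.0031197799.
Large: Wₕ = 0.36120493; term = 0.36120493²·(1 − 0.17998054)·1920/3330 = 0.061686266.
Sum = 0.079046657.
SE = √(0.079046657) = 0.28115.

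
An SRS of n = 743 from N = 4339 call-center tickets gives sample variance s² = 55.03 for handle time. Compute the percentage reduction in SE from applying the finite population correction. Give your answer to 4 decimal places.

f = n/N = 743/4339 = 0.17123761.
SE_no-fpc = √(s²/n) = 0.27214813; SE_fpc = √((1−f)s²/n) = 0.24775382.
Ratio = √(1−f) = 0.91036388. Reduction = 100·(1 − 0.91036388) = 8.9636%.

8.9636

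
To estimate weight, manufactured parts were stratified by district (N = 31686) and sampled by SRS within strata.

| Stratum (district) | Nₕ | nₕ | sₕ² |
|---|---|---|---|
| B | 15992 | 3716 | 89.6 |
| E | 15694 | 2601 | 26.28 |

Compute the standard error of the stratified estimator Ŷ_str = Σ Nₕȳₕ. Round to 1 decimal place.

2609.5

Var(Ŷ_str) = Σₕ Nₕ²(1 − fₕ)sₕ²/nₕ.
B: 15992²·(1 − 3716/15992)·89.6/3716 = 4.7336045 × 10^6.
E: 15694²·(1 − 2601/15694)·26.28/2601 = 2.0761457 × 10^6.
Sum = 6.8097502 × 10^6.
SE = √(6.8097502 × 10^6) = 2609.5.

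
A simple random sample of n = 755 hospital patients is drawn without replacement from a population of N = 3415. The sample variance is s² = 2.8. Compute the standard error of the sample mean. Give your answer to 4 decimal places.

Under SRS without replacement, Var(ȳ) = (1 − f)·s²/n with f = n/N = 755/3415 = 0.22108346.
Var(ȳ) = (1 − 0.22108346)·2.8/755 = 0.77891654·0.0037086093 = 0.0028886971.
SE(ȳ) = √(0.0028886971) = 0.0537.

0.0537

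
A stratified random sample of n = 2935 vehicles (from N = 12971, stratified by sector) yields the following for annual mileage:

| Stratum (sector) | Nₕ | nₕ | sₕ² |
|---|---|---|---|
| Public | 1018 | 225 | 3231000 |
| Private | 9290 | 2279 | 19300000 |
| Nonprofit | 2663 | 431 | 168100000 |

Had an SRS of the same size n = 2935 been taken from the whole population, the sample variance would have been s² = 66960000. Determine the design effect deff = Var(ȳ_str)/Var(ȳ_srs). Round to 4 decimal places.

Var(ȳ_str) = Σ Wₕ²(1−fₕ)sₕ²/nₕ with Wₕ = Nₕ/12971:
  Public: (1018/12971)²·(1−225/1018)·3231000/225 = 68.90147
  Private: (9290/12971)²·(1−2279/9290)·19300000/2279 = 3278.3985
  Nonprofit: (2663/12971)²·(1−431/2663)·168100000/431 = 13778.72
  → Var(ȳ_str) = 17126.02.
Var(ȳ_srs) = (1 − 2935/12971)·66960000/2935 = 17652.025.
deff = 17126.02 / 17652.025 = 0.9702.

0.9702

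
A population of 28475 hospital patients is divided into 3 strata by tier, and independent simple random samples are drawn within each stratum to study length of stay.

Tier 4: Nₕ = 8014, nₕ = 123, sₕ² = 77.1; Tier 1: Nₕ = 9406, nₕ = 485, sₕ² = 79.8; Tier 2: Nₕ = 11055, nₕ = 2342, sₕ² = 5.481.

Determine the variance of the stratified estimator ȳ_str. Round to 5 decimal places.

0.06619

Var(ȳ_str) = Σₕ Wₕ²(1 − fₕ)sₕ²/nₕ with Wₕ = Nₕ/N, N = 28475.
Tier 4: Wₕ = 0.28143986; term = 0.28143986²·(1 − 0.01534814)·77.1/123 = 0.048888103.
Tier 1: Wₕ = 0.33032485; term = 0.33032485²·(1 − 0.05156283)·79.8/485 = 0.017027551.
Tier 2: Wₕ = 0.38823529; term = 0.38823529²·(1 − 0.21184984)·5.481/2342 = 2.7801735 × 10^-4.
Sum = 0.066193671.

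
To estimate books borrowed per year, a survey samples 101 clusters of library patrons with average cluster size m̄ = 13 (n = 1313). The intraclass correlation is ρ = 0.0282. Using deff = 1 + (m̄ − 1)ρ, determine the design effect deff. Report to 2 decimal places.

deff = 1 + (13 − 1)·0.0282 = 1 + 0.3384 = 1.3384.

1.34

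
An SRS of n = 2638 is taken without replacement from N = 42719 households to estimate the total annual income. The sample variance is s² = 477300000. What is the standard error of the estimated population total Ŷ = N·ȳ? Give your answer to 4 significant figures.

Var(Ŷ) = N²·Var(ȳ) = N²·(1 − n/N)·s²/n.
f = 2638/42719 = 0.06175238; Var(ȳ) = 0.93824762·477300000/2638 = 169759.51.
Var(Ŷ) = 42719² · 169759.51 = 3.0979633 × 10^14.
SE(Ŷ) = √(3.0979633 × 10^14) = 1.760 × 10^7.

1.760 × 10^7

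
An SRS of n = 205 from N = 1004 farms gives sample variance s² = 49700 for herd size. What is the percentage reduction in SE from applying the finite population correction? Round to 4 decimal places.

10.7914

f = n/N = 205/1004 = 0.20418327.
SE_no-fpc = √(s²/n) = 15.570454; SE_fpc = √((1−f)s²/n) = 13.890178.
Ratio = √(1−f) = 0.89208561. Reduction = 100·(1 − 0.89208561) = 10.7914%.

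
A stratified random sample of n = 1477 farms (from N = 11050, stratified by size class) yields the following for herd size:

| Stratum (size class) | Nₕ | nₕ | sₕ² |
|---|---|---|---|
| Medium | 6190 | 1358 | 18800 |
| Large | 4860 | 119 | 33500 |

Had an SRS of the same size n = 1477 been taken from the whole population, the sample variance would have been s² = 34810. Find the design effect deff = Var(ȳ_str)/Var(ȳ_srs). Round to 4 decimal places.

2.7679

Var(ȳ_str) = Σ Wₕ²(1−fₕ)sₕ²/nₕ with Wₕ = Nₕ/11050:
  Medium: (6190/11050)²·(1−1358/6190)·18800/1358 = 3.391182
  Large: (4860/11050)²·(1−119/4860)·33500/119 = 53.122623
  → Var(ȳ_str) = 56.513805.
Var(ȳ_srs) = (1 − 1477/11050)·34810/1477 = 20.417817.
deff = 56.513805 / 20.417817 = 2.7679.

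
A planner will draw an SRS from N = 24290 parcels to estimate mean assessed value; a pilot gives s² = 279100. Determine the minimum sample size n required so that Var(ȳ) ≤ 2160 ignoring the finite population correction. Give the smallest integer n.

Without fpc, n₀ = s²/D = 279100/2160 = 129.2130.
Rounding up, n = 130.

130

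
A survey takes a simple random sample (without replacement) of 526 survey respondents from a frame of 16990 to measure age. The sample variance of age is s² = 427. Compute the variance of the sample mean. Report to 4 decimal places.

Under SRS without replacement, Var(ȳ) = (1 − f)·s²/n with f = n/N = 526/16990 = 0.03095939.
Var(ȳ) = (1 − 0.03095939)·427/526 = 0.96904061·0.81178707 = 0.78665464.

0.7867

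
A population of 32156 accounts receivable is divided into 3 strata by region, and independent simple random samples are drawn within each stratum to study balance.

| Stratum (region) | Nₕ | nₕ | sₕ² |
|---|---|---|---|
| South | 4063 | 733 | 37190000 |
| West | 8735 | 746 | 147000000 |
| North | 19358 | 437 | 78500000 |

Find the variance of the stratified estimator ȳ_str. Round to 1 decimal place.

Var(ȳ_str) = Σₕ Wₕ²(1 − fₕ)sₕ²/nₕ with Wₕ = Nₕ/N, N = 32156.
South: Wₕ = 0.12635278; term = 0.12635278²·(1 − 0.18040857)·37190000/733 = 663.87944.
West: Wₕ = 0.27164448; term = 0.27164448²·(1 − 0.08540355)·147000000/746 = 13298.719.
North: Wₕ = 0.60200274; term = 0.60200274²·(1 − 0.02257465)·78500000/437 = 63631.
Sum = 77593.598.

77593.6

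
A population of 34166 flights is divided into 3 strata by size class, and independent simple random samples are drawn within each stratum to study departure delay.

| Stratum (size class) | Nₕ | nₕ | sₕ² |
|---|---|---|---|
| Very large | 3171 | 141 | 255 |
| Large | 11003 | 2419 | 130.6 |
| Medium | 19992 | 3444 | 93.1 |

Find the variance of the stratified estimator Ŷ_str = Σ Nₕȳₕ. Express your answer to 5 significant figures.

Var(Ŷ_str) = Σₕ Nₕ²(1 − fₕ)sₕ²/nₕ.
Very large: 3171²·(1 − 141/3171)·255/141 = 1.7376405 × 10^7.
Large: 11003²·(1 − 2419/11003)·130.6/2419 = 5.0992714 × 10^6.
Medium: 19992²·(1 − 3444/19992)·93.1/3444 = 8.9431043 × 10^6.
Sum = 3.1418781 × 10^7.

3.1419 × 10^7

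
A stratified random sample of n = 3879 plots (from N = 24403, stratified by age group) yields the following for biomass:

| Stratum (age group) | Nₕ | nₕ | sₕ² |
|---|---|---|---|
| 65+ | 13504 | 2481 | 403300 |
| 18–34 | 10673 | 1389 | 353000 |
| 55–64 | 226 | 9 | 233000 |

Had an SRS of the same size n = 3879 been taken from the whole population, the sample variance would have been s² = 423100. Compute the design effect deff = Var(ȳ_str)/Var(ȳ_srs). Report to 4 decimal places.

Var(ȳ_str) = Σ Wₕ²(1−fₕ)sₕ²/nₕ with Wₕ = Nₕ/24403:
  65+: (13504/24403)²·(1−2481/13504)·403300/2481 = 40.632847
  18–34: (10673/24403)²·(1−1389/10673)·353000/1389 = 42.287076
  55–64: (226/24403)²·(1−9/226)·233000/9 = 2.132039
  → Var(ȳ_str) = 85.051962.
Var(ȳ_srs) = (1 − 3879/24403)·423100/3879 = 91.736472.
deff = 85.051962 / 91.736472 = 0.9271.

0.9271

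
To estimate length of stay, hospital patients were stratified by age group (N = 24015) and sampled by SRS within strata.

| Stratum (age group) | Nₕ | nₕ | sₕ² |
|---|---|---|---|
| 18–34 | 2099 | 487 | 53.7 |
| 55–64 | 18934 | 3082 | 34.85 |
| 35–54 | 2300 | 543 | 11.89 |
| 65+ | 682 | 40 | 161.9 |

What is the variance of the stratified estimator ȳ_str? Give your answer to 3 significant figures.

0.00976

Var(ȳ_str) = Σₕ Wₕ²(1 − fₕ)sₕ²/nₕ with Wₕ = Nₕ/N, N = 24015.
18–34: Wₕ = 0.08740371; term = 0.08740371²·(1 − 0.23201525)·53.7/487 = 6.4693049 × 10^-4.
55–64: Wₕ = 0.78842390; term = 0.78842390²·(1 − 0.16277596)·34.85/3082 = 0.0058847959.
35–54: Wₕ = 0.09577347; term = 0.09577347²·(1 − 0.23608696)·11.89/543 = 1.5343217 × 10^-4.
65+: Wₕ = 0.02839892; term = 0.02839892²·(1 − 0.05865103)·161.9/40 = 0.003072848.
Sum = 0.0097580066.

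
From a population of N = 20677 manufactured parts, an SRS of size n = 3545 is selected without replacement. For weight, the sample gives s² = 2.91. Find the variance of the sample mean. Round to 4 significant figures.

6.801 × 10^-4

Under SRS without replacement, Var(ȳ) = (1 − f)·s²/n with f = n/N = 3545/20677 = 0.17144653.
Var(ȳ) = (1 − 0.17144653)·2.91/3545 = 0.82855347·8.2087447 × 10^-4 = 6.8013839 × 10^-4.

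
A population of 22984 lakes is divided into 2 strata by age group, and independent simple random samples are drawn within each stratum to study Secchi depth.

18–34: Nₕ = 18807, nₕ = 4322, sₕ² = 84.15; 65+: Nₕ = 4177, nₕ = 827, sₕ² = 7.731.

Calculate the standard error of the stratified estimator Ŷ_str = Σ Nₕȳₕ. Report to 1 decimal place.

2331.3

Var(Ŷ_str) = Σₕ Nₕ²(1 − fₕ)sₕ²/nₕ.
18–34: 18807²·(1 − 4322/18807)·84.15/4322 = 5.3040472 × 10^6.
65+: 4177²·(1 − 827/4177)·7.731/827 = 130809.55.
Sum = 5.4348568 × 10^6.
SE = √(5.4348568 × 10^6) = 2331.3.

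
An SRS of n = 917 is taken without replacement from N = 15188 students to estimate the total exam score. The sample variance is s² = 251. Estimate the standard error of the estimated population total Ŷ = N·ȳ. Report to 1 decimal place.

Var(Ŷ) = N²·Var(ȳ) = N²·(1 − n/N)·s²/n.
f = 917/15188 = 0.06037661; Var(ȳ) = 0.93962339·251/917 = 0.25719244.
Var(Ŷ) = 15188² · 0.25719244 = 5.9327955 × 10^7.
SE(Ŷ) = √(5.9327955 × 10^7) = 7702.5.

7702.5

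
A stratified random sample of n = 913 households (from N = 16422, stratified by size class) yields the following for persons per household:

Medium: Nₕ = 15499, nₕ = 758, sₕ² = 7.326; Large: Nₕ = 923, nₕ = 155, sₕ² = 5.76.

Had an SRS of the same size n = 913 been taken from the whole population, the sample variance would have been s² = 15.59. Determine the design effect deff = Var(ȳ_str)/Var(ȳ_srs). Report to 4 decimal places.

Var(ȳ_str) = Σ Wₕ²(1−fₕ)sₕ²/nₕ with Wₕ = Nₕ/16422:
  Medium: (15499/16422)²·(1−758/15499)·7.326/758 = 0.0081879699
  Large: (923/16422)²·(1−155/923)·5.76/155 = 9.7679091 × 10^-5
  → Var(ȳ_str) = 0.008285649.
Var(ȳ_srs) = (1 − 913/16422)·15.59/913 = 0.016126239.
deff = 0.008285649 / 0.016126239 = 0.5138.

0.5138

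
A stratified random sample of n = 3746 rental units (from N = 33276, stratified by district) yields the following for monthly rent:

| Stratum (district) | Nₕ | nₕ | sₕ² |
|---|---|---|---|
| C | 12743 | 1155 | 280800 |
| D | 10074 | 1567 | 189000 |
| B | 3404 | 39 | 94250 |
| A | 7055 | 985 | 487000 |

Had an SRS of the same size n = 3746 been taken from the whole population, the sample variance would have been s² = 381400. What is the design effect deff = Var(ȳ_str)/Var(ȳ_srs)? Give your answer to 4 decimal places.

0.9505

Var(ȳ_str) = Σ Wₕ²(1−fₕ)sₕ²/nₕ with Wₕ = Nₕ/33276:
  C: (12743/33276)²·(1−1155/12743)·280800/1155 = 32.421497
  D: (10074/33276)²·(1−1567/10074)·189000/1567 = 9.3348846
  B: (3404/33276)²·(1−39/3404)·94250/39 = 24.999374
  A: (7055/33276)²·(1−985/7055)·487000/985 = 19.121247
  → Var(ȳ_str) = 85.877003.
Var(ȳ_srs) = (1 − 3746/33276)·381400/3746 = 90.353555.
deff = 85.877003 / 90.353555 = 0.9505.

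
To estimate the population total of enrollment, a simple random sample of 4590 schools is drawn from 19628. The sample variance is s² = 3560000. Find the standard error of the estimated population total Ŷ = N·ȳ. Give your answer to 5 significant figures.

478470

Var(Ŷ) = N²·Var(ȳ) = N²·(1 − n/N)·s²/n.
f = 4590/19628 = 0.23384960; Var(ȳ) = 0.76615040·3560000/4590 = 594.22558.
Var(Ŷ) = 19628² · 594.22558 = 2.2893039 × 10^11.
SE(Ŷ) = √(2.2893039 × 10^11) = 478470.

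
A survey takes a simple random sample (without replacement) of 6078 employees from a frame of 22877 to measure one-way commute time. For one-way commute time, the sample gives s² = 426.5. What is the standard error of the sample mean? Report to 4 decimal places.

0.2270

Under SRS without replacement, Var(ȳ) = (1 − f)·s²/n with f = n/N = 6078/22877 = 0.26568169.
Var(ȳ) = (1 − 0.26568169)·426.5/6078 = 0.73431831·0.070171109 = 0.05152793.
SE(ȳ) = √(0.05152793) = 0.2270.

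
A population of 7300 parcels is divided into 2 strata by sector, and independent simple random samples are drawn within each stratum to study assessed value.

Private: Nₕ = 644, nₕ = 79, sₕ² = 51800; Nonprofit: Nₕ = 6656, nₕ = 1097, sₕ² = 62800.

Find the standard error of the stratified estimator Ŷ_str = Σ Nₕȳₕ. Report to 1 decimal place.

48546.5

Var(Ŷ_str) = Σₕ Nₕ²(1 − fₕ)sₕ²/nₕ.
Private: 644²·(1 − 79/644)·51800/79 = 2.3858162 × 10^8.
Nonprofit: 6656²·(1 − 1097/6656)·62800/1097 = 2.1181807 × 10^9.
Sum = 2.3567623 × 10^9.
SE = √(2.3567623 × 10^9) = 48546.5.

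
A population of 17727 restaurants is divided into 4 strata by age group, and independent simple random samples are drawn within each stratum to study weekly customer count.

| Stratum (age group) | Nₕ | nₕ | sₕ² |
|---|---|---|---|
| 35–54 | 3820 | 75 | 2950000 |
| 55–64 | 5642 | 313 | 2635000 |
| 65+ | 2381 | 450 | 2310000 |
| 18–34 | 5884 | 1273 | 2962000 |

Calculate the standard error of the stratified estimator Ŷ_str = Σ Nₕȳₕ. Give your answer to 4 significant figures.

Var(Ŷ_str) = Σₕ Nₕ²(1 − fₕ)sₕ²/nₕ.
35–54: 3820²·(1 − 75/3820)·2950000/75 = 5.6269873 × 10^11.
55–64: 5642²·(1 − 313/5642)·2635000/313 = 2.5311337 × 10^11.
65+: 2381²·(1 − 450/2381)·2310000/450 = 2.3601583 × 10^10.
18–34: 5884²·(1 − 1273/5884)·2962000/1273 = 6.312835 × 10^10.
Sum = 9.0254203 × 10^11.
SE = √(9.0254203 × 10^11) = 950000.

950000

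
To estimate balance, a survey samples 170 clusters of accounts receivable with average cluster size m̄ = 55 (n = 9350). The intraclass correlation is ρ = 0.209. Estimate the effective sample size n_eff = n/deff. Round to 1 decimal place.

761.0

deff = 1 + (55 − 1)·0.209 = 1 + 11.286 = 12.286.
n_eff = 9350 / 12.286 = 761.0.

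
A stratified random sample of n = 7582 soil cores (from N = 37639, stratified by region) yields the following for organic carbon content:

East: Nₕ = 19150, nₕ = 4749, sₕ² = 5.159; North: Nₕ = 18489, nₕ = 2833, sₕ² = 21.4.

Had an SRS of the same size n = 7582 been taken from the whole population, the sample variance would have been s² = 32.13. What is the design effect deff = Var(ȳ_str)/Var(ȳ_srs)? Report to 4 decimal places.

0.5186

Var(ȳ_str) = Σ Wₕ²(1−fₕ)sₕ²/nₕ with Wₕ = Nₕ/37639:
  East: (19150/37639)²·(1−4749/19150)·5.159/4749 = 2.1146994 × 10^-4
  North: (18489/37639)²·(1−2833/18489)·21.4/2833 = 0.0015434241
  → Var(ȳ_str) = 0.001754894.
Var(ȳ_srs) = (1 − 7582/37639)·32.13/7582 = 0.0033840323.
deff = 0.001754894 / 0.0033840323 = 0.5186.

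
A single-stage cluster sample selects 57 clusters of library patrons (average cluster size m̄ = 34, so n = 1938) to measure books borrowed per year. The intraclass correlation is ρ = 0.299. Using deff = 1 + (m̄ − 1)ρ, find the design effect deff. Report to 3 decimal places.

deff = 1 + (34 − 1)·0.299 = 1 + 9.867 = 10.867.

10.867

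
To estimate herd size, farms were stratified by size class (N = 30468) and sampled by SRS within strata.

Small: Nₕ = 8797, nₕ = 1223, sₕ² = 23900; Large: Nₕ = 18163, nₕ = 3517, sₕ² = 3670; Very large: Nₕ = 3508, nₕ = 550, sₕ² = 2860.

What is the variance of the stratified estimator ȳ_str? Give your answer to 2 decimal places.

1.76

Var(ȳ_str) = Σₕ Wₕ²(1 − fₕ)sₕ²/nₕ with Wₕ = Nₕ/N, N = 30468.
Small: Wₕ = 0.28872916; term = 0.28872916²·(1 − 0.13902467)·23900/1223 = 1.402631.
Large: Wₕ = 0.59613365; term = 0.59613365²·(1 − 0.19363541)·3670/3517 = 0.29902838.
Very large: Wₕ = 0.11513719; term = 0.11513719²·(1 − 0.15678449)·2860/550 = 0.05812637.
Sum = 1.7597858.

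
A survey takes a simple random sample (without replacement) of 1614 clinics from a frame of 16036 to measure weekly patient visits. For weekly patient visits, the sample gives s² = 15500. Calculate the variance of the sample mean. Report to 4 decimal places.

8.6369

Under SRS without replacement, Var(ȳ) = (1 − f)·s²/n with f = n/N = 1614/16036 = 0.10064854.
Var(ȳ) = (1 − 0.10064854)·15500/1614 = 0.89935146·9.6034696 = 8.6368944.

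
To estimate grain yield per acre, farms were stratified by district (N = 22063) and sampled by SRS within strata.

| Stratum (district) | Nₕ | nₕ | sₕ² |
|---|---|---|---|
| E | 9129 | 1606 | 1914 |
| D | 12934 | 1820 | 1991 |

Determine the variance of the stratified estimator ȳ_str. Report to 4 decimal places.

Var(ȳ_str) = Σₕ Wₕ²(1 − fₕ)sₕ²/nₕ with Wₕ = Nₕ/N, N = 22063.
E: Wₕ = 0.41376966; term = 0.41376966²·(1 − 0.17592288)·1914/1606 = 0.16814406.
D: Wₕ = 0.58623034; term = 0.58623034²·(1 − 0.14071440)·1991/1820 = 0.32305316.
Sum = 0.49119722.

0.4912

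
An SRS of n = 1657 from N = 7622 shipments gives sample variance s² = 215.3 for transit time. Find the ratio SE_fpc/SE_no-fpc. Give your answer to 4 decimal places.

0.8846

f = n/N = 1657/7622 = 0.21739701.
SE_no-fpc = √(s²/n) = 0.36046306; SE_fpc = √((1−f)s²/n) = 0.31888311.
Ratio = √(1−f) = 0.88464851.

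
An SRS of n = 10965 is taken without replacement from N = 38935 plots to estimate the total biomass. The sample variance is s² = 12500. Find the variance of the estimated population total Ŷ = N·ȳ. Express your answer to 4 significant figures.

1.241 × 10^9

Var(Ŷ) = N²·Var(ȳ) = N²·(1 − n/N)·s²/n.
f = 10965/38935 = 0.28162322; Var(ȳ) = 0.71837678·12500/10965 = 0.81894298.
Var(Ŷ) = 38935² · 0.81894298 = 1.2414637 × 10^9.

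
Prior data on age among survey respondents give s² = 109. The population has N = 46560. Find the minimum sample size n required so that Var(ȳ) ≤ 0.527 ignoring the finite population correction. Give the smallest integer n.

Without fpc, n₀ = s²/D = 109/0.527 = 206.8311.
Rounding up, n = 207.

207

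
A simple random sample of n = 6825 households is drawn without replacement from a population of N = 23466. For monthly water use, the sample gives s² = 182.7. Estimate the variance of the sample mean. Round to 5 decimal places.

0.01898

Under SRS without replacement, Var(ȳ) = (1 − f)·s²/n with f = n/N = 6825/23466 = 0.29084633.
Var(ȳ) = (1 − 0.29084633)·182.7/6825 = 0.70915367·0.026769231 = 0.018983498.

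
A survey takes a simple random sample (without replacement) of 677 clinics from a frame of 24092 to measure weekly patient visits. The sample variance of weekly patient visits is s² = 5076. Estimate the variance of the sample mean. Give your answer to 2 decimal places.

7.29

Under SRS without replacement, Var(ȳ) = (1 − f)·s²/n with f = n/N = 677/24092 = 0.02810061.
Var(ȳ) = (1 − 0.02810061)·5076/677 = 0.97189939·7.4977843 = 7.287092.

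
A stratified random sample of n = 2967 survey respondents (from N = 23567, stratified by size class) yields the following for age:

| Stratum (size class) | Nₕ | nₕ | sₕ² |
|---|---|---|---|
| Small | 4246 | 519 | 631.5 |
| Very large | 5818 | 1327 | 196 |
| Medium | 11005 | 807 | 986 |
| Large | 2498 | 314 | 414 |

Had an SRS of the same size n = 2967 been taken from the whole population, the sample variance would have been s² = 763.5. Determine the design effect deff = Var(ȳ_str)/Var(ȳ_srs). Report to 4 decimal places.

1.3402

Var(ȳ_str) = Σ Wₕ²(1−fₕ)sₕ²/nₕ with Wₕ = Nₕ/23567:
  Small: (4246/23567)²·(1−519/4246)·631.5/519 = 0.034668638
  Very large: (5818/23567)²·(1−1327/5818)·196/1327 = 0.0069485361
  Medium: (11005/23567)²·(1−807/11005)·986/807 = 0.24688791
  Large: (2498/23567)²·(1−314/2498)·414/314 = 0.012951115
  → Var(ȳ_str) = 0.3014562.
Var(ȳ_srs) = (1 − 2967/23567)·763.5/2967 = 0.22493364.
deff = 0.3014562 / 0.22493364 = 1.3402.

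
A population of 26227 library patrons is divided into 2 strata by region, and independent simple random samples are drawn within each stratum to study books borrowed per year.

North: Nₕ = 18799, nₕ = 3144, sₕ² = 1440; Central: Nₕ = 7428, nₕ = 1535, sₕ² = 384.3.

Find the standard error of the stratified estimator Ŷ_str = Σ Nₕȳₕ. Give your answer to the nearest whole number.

Var(Ŷ_str) = Σₕ Nₕ²(1 − fₕ)sₕ²/nₕ.
North: 18799²·(1 − 3144/18799)·1440/3144 = 1.3479314 × 10^8.
Central: 7428²·(1 − 1535/7428)·384.3/1535 = 1.0958985 × 10^7.
Sum = 1.4575213 × 10^8.
SE = √(1.4575213 × 10^8) = 12073.

12073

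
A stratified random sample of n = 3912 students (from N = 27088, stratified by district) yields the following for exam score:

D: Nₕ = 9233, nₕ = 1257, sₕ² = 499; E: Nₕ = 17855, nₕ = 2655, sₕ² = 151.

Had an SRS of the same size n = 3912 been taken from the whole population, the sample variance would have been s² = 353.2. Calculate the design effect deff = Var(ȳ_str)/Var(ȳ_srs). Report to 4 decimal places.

Var(ȳ_str) = Σ Wₕ²(1−fₕ)sₕ²/nₕ with Wₕ = Nₕ/27088:
  D: (9233/27088)²·(1−1257/9233)·499/1257 = 0.039841838
  E: (17855/27088)²·(1−2655/17855)·151/2655 = 0.021035943
  → Var(ȳ_str) = 0.060877781.
Var(ȳ_srs) = (1 − 3912/27088)·353.2/3912 = 0.077247315.
deff = 0.060877781 / 0.077247315 = 0.7881.

0.7881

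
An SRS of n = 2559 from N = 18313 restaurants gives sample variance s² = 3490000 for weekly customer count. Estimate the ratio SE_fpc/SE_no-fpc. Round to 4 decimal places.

f = n/N = 2559/18313 = 0.13973680.
SE_no-fpc = √(s²/n) = 36.929852; SE_fpc = √((1−f)s²/n) = 34.252576.
Ratio = √(1−f) = 0.92750375.

0.9275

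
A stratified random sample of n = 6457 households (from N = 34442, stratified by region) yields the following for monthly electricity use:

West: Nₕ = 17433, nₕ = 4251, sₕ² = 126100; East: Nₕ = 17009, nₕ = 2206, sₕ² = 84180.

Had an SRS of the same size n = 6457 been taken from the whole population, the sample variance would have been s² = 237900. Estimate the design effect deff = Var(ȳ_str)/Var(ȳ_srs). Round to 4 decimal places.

Var(ȳ_str) = Σ Wₕ²(1−fₕ)sₕ²/nₕ with Wₕ = Nₕ/34442:
  West: (17433/34442)²·(1−4251/17433)·126100/4251 = 5.7464641
  East: (17009/34442)²·(1−2206/17009)·84180/2206 = 8.099444
  → Var(ȳ_str) = 13.845908.
Var(ȳ_srs) = (1 − 6457/34442)·237900/6457 = 29.936471.
deff = 13.845908 / 29.936471 = 0.4625.

0.4625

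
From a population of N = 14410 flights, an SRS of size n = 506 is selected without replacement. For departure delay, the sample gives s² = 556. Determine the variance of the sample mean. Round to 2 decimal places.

1.06

Under SRS without replacement, Var(ȳ) = (1 − f)·s²/n with f = n/N = 506/14410 = 0.03511450.
Var(ȳ) = (1 − 0.03511450)·556/506 = 0.96488550·1.0988142 = 1.0602299.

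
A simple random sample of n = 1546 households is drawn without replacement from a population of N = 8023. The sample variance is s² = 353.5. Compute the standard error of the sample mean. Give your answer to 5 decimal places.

0.42964

Under SRS without replacement, Var(ȳ) = (1 − f)·s²/n with f = n/N = 1546/8023 = 0.19269600.
Var(ȳ) = (1 − 0.19269600)·353.5/1546 = 0.80730400·0.22865459 = 0.18459377.
SE(ȳ) = √(0.18459377) = 0.42964.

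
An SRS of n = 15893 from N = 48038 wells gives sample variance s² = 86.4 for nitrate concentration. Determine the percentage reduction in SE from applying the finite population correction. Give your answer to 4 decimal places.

f = n/N = 15893/48038 = 0.33084225.
SE_no-fpc = √(s²/n) = 0.073731646; SE_fpc = √((1−f)s²/n) = 0.060314008.
Ratio = √(1−f) = 0.81802063. Reduction = 100·(1 − 0.81802063) = 18.1979%.

18.1979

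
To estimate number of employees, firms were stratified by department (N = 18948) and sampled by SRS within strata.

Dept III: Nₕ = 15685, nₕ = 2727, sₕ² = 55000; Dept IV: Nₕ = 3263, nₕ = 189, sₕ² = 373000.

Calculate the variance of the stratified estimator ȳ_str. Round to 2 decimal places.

Var(ȳ_str) = Σₕ Wₕ²(1 − fₕ)sₕ²/nₕ with Wₕ = Nₕ/N, N = 18948.
Dept III: Wₕ = 0.82779185; term = 0.82779185²·(1 − 0.17386038)·55000/2727 = 11.41756.
Dept IV: Wₕ = 0.17220815; term = 0.17220815²·(1 − 0.05792216)·373000/189 = 55.136756.
Sum = 66.554316.

66.55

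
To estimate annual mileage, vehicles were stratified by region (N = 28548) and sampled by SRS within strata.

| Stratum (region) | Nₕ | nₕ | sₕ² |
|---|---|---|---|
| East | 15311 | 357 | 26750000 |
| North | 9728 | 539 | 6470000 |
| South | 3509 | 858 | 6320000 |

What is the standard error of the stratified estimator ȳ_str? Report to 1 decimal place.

Var(ȳ_str) = Σₕ Wₕ²(1 − fₕ)sₕ²/nₕ with Wₕ = Nₕ/N, N = 28548.
East: Wₕ = 0.53632479; term = 0.53632479²·(1 − 0.02331657)·26750000/357 = 21050.631.
North: Wₕ = 0.34075942; term = 0.34075942²·(1 − 0.05540707)·6470000/539 = 1316.6064.
South: Wₕ = 0.12291579; term = 0.12291579²·(1 − 0.24451411)·6320000/858 = 84.075897.
Sum = 22451.313.
SE = √(22451.313) = 149.8.

149.8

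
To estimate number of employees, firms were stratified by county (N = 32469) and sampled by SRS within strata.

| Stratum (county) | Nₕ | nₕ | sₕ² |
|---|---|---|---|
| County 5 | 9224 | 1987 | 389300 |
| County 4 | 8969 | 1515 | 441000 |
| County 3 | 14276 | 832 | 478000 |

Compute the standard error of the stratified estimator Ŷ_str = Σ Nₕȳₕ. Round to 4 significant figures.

377900

Var(Ŷ_str) = Σₕ Nₕ²(1 − fₕ)sₕ²/nₕ.
County 5: 9224²·(1 − 1987/9224)·389300/1987 = 1.3078695 × 10^10.
County 4: 8969²·(1 − 1515/8969)·441000/1515 = 1.9460741 × 10^10.
County 3: 14276²·(1 − 832/14276)·478000/832 = 1.1026549 × 10^11.
Sum = 1.4280493 × 10^11.
SE = √(1.4280493 × 10^11) = 377900.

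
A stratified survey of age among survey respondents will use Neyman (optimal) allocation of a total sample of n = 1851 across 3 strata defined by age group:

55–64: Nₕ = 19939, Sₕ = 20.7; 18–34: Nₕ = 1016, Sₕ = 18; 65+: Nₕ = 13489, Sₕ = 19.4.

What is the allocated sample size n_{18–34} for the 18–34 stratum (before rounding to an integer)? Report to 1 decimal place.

Neyman allocation: nₕ = n·NₕSₕ / Σⱼ NⱼSⱼ.
Σ NⱼSⱼ = 19939·20.7 + 1016·18 + 13489·19.4 = 692711.9.
n_{18–34} = 1851·1016·18 / 692711.9 = 48.9.

48.9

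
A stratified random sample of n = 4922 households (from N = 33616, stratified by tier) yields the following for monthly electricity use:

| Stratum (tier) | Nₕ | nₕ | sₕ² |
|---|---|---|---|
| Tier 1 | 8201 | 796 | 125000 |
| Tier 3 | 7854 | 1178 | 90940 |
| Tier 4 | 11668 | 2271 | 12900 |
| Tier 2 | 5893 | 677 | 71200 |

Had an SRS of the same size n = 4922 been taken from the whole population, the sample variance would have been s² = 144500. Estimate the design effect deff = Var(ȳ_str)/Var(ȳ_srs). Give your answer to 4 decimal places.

0.6159

Var(ȳ_str) = Σ Wₕ²(1−fₕ)sₕ²/nₕ with Wₕ = Nₕ/33616:
  Tier 1: (8201/33616)²·(1−796/8201)·125000/796 = 8.439112
  Tier 3: (7854/33616)²·(1−1178/7854)·90940/1178 = 3.5819937
  Tier 4: (11668/33616)²·(1−2271/11668)·12900/2271 = 0.55114536
  Tier 2: (5893/33616)²·(1−677/5893)·71200/677 = 2.8607063
  → Var(ȳ_str) = 15.432957.
Var(ȳ_srs) = (1 − 4922/33616)·144500/4922 = 25.059436.
deff = 15.432957 / 25.059436 = 0.6159.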